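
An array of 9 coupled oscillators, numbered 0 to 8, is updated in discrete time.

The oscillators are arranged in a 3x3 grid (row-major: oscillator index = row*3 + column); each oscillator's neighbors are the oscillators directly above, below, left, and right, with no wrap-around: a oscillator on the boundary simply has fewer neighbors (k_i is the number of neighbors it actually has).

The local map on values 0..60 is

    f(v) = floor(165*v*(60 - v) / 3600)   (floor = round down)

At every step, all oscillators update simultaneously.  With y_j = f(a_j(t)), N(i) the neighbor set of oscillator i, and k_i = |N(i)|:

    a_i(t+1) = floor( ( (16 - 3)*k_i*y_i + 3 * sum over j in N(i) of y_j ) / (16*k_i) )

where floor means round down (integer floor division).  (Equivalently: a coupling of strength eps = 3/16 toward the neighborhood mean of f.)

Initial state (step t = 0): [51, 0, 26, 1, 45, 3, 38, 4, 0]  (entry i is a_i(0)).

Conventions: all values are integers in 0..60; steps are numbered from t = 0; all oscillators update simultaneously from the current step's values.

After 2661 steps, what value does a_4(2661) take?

Simulating step by step:
t=0: [51, 0, 26, 1, 45, 3, 38, 4, 0]
t=1: [17, 5, 33, 7, 25, 10, 32, 12, 1]
t=2: [29, 16, 35, 20, 36, 23, 37, 26, 6]
t=3: [39, 33, 39, 36, 38, 37, 38, 38, 18]
t=4: [37, 39, 37, 38, 38, 38, 38, 37, 34]
t=5: [38, 37, 38, 38, 38, 38, 38, 38, 39]
t=6: [38, 38, 38, 38, 38, 37, 38, 37, 37]
t=7: [38, 38, 38, 38, 38, 38, 38, 38, 39]
t=8: [38, 38, 38, 38, 38, 37, 38, 37, 37]

Answer: a_4(2661) = 38
Key observation: The state at step 6, [38, 38, 38, 38, 38, 37, 38, 37, 37], reappears at step 8: the system is in a cycle of period 2 from step 6 on.  Therefore the state at step 2661 equals the state at step 6 + ((2661 - 6) mod 2) = 7, which is [38, 38, 38, 38, 38, 38, 38, 38, 39].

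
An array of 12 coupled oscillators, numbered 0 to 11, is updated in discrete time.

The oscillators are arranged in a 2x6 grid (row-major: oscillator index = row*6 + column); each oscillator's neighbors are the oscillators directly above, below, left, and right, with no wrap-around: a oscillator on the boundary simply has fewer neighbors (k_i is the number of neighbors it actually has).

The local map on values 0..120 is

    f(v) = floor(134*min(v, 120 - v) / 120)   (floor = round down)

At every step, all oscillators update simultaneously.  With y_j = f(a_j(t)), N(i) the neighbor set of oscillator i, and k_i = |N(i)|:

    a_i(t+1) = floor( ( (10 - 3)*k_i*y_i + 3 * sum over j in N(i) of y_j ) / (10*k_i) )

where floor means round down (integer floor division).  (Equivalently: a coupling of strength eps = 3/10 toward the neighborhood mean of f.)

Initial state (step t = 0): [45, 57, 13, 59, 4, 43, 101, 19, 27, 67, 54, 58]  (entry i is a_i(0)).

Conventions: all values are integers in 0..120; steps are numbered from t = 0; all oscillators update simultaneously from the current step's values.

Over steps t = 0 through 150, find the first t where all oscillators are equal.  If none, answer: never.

Simulating step by step:
t=0: [45, 57, 13, 59, 4, 43, 101, 19, 27, 67, 54, 58]  (not all equal)
t=1: [47, 52, 25, 53, 20, 43, 25, 26, 30, 56, 54, 61]  (not all equal)
t=2: [49, 51, 33, 52, 32, 46, 31, 32, 34, 58, 56, 61]  (not all equal)
t=3: [51, 51, 40, 54, 41, 50, 37, 37, 39, 60, 59, 62]  (not all equal)
t=4: [53, 53, 46, 57, 49, 54, 43, 42, 45, 63, 63, 62]  (not all equal)
t=5: [57, 56, 52, 60, 56, 59, 49, 47, 51, 61, 62, 63]  (not all equal)
t=6: [61, 60, 59, 65, 63, 64, 55, 53, 56, 64, 63, 63]  (not all equal)
t=7: [64, 65, 64, 61, 62, 62, 61, 60, 62, 62, 62, 62]  (not all equal)
t=8: [62, 61, 62, 64, 64, 64, 64, 65, 64, 64, 64, 64]  (not all equal)
t=9: [63, 64, 63, 62, 62, 62, 62, 61, 62, 62, 62, 62]  (not all equal)
t=10: [63, 62, 63, 63, 64, 64, 64, 64, 64, 64, 64, 64]  (not all equal)
t=11: [63, 63, 63, 62, 62, 62, 62, 62, 62, 62, 62, 62]  (not all equal)
t=12: [63, 63, 63, 63, 64, 64, 63, 63, 63, 64, 64, 64]  (not all equal)
t=13: [63, 63, 63, 62, 62, 62, 63, 63, 62, 62, 62, 62]  (not all equal)
t=14: [63, 63, 63, 63, 64, 64, 63, 63, 63, 64, 64, 64]  (not all equal)

Answer: never
Key observation: The state at step 12 reappears at step 14 — the system is in a cycle of period 2 from step 12 on.  No step 0..14 is synchronized, and the cycle repeats forever, so no step up to 150 (or ever) has all oscillators equal.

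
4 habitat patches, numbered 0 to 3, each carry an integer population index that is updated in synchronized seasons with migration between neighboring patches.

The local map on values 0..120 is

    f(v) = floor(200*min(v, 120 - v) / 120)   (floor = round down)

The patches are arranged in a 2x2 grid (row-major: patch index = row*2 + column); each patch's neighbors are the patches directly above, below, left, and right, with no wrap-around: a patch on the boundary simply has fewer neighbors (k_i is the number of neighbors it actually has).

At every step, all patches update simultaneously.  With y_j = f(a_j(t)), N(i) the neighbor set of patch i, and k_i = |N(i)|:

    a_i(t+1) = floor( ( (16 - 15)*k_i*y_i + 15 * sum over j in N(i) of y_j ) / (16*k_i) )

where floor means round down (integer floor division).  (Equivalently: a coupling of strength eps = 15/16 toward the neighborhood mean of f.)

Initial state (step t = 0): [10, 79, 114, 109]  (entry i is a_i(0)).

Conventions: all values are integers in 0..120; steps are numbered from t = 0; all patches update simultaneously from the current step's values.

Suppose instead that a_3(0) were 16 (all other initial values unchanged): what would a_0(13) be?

Answer: a_0(13) = 72
Key observation: This trace re-runs the system from the modified initial state.

Derivation:
t=0: [10, 79, 114, 16]
t=1: [37, 23, 20, 38]
t=2: [37, 60, 60, 37]
t=3: [97, 63, 63, 97]
t=4: [91, 41, 41, 91]
t=5: [66, 49, 49, 66]
t=6: [81, 89, 89, 81]
t=7: [51, 64, 64, 51]
t=8: [92, 85, 85, 92]
t=9: [57, 46, 46, 57]
t=10: [77, 93, 93, 77]
t=11: [46, 69, 69, 46]
t=12: [84, 76, 76, 84]
t=13: [72, 60, 60, 72]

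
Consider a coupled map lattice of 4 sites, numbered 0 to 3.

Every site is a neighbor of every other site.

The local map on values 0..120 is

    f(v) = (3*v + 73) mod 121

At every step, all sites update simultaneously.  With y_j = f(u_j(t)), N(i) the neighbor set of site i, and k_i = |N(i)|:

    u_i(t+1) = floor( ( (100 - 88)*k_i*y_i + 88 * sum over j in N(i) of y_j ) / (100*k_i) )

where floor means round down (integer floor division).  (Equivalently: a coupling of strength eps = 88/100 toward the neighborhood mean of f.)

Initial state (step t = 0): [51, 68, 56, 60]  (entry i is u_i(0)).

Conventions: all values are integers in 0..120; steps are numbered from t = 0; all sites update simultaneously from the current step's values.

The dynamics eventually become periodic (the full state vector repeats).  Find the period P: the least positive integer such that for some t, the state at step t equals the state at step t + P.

Answer: 5
Key observation: The state at step 10, [58, 58, 58, 58], reappears at step 15 — and no state repeats earlier — so the cycle the system enters has period 5.

Derivation:
t=0: [51, 68, 56, 60]
t=1: [61, 73, 58, 77]
t=2: [36, 29, 37, 27]
t=3: [46, 50, 46, 51]
t=4: [97, 95, 97, 95]
t=5: [68, 48, 68, 48]
t=6: [70, 60, 70, 60]
t=7: [23, 28, 23, 28]
t=8: [29, 27, 29, 27]
t=9: [35, 36, 35, 36]
t=10: [58, 58, 58, 58]
t=11: [5, 5, 5, 5]
t=12: [88, 88, 88, 88]
t=13: [95, 95, 95, 95]
t=14: [116, 116, 116, 116]
t=15: [58, 58, 58, 58]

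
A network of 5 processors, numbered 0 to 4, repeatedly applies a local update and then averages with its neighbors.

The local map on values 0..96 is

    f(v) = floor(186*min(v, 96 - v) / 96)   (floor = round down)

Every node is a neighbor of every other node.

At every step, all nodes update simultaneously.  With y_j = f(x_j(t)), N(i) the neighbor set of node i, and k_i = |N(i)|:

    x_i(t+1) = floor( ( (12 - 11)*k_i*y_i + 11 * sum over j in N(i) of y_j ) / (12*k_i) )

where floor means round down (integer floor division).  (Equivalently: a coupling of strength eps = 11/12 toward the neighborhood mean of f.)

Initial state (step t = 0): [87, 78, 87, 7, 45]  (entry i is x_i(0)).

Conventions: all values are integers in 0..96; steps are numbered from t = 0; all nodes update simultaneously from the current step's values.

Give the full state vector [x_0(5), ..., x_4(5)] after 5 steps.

Simulating step by step:
t=0: [87, 78, 87, 7, 45]
t=1: [36, 33, 36, 36, 25]
t=2: [62, 63, 62, 62, 65]
t=3: [63, 63, 63, 63, 64]
t=4: [62, 62, 62, 62, 62]
t=5: [65, 65, 65, 65, 65]

Answer: [65, 65, 65, 65, 65]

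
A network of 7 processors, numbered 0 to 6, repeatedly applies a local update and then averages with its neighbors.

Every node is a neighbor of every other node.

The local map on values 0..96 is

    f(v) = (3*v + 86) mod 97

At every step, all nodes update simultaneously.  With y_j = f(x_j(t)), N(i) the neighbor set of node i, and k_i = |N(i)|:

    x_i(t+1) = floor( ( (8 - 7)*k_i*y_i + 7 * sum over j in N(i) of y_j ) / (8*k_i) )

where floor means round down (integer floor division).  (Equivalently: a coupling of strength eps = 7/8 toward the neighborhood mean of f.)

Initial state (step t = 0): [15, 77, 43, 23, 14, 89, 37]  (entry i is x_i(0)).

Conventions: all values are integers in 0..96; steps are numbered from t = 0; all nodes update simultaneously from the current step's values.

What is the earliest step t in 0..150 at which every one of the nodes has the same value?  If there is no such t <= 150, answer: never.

Answer: 3
Key observation: Synchronization is absorbing here: once all nodes are equal they stay equal, and step 3 is the first all-equal step.

Derivation:
t=0: [15, 77, 43, 23, 14, 89, 37]  (not all equal)
t=1: [33, 33, 33, 33, 33, 32, 34]  (not all equal)
t=2: [88, 88, 88, 88, 88, 88, 87]  (not all equal)
t=3: [58, 58, 58, 58, 58, 58, 58]  (all equal)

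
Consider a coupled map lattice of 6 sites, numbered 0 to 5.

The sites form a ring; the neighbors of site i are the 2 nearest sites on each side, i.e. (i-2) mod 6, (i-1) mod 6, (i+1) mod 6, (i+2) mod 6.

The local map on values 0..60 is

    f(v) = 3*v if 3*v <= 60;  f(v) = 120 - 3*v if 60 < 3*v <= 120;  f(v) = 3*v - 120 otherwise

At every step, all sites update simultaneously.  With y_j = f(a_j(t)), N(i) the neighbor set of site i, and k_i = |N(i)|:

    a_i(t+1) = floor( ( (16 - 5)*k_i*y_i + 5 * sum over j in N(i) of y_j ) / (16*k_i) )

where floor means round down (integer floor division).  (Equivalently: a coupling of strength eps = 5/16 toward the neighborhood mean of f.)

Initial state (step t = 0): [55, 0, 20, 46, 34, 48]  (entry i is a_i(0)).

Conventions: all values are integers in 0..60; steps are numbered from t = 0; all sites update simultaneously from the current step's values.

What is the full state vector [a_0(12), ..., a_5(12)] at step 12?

Answer: [39, 39, 15, 19, 39, 42]

Derivation:
t=0: [55, 0, 20, 46, 34, 48]
t=1: [38, 11, 47, 20, 23, 22]
t=2: [16, 33, 26, 53, 46, 48]
t=3: [41, 26, 38, 35, 24, 26]
t=4: [12, 34, 12, 21, 38, 37]
t=5: [30, 23, 33, 44, 14, 15]
t=6: [33, 43, 24, 20, 37, 41]
t=7: [19, 16, 40, 46, 16, 9]
t=8: [48, 40, 13, 21, 40, 31]
t=9: [21, 11, 33, 44, 11, 24]
t=10: [49, 33, 24, 18, 33, 43]
t=11: [26, 25, 42, 44, 25, 15]
t=12: [39, 39, 15, 19, 39, 42]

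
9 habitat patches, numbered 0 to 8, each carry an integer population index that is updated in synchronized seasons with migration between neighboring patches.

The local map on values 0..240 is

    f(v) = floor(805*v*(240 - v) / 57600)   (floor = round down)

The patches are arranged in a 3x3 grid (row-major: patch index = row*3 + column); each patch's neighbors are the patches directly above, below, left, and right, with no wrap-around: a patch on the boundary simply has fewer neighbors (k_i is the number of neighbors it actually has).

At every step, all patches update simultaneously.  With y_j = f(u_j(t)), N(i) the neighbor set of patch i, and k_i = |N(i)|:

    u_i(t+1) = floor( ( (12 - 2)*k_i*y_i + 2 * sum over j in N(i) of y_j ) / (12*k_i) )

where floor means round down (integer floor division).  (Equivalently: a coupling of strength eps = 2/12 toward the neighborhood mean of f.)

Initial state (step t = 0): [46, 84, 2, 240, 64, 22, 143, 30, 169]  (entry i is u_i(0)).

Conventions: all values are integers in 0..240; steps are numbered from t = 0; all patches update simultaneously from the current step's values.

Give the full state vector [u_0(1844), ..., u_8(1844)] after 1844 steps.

Simulating step by step:
t=0: [46, 84, 2, 240, 64, 22, 143, 30, 169]
t=1: [118, 168, 25, 26, 144, 74, 168, 102, 152]
t=2: [188, 166, 90, 95, 186, 167, 163, 193, 185]
t=3: [143, 168, 185, 185, 144, 167, 172, 130, 143]
t=4: [186, 170, 146, 148, 189, 171, 164, 196, 191]
t=5: [146, 164, 186, 183, 138, 161, 170, 124, 132]
t=6: [185, 174, 145, 151, 192, 177, 167, 198, 197]
t=7: [147, 159, 186, 180, 132, 153, 166, 119, 120]
t=8: [186, 178, 147, 156, 195, 185, 171, 199, 199]
t=9: [144, 153, 183, 176, 126, 142, 161, 117, 116]
t=10: [189, 184, 152, 162, 197, 192, 177, 199, 200]
t=11: [138, 144, 177, 169, 121, 129, 153, 116, 112]
t=12: [193, 191, 161, 171, 199, 197, 185, 200, 200]
t=13: [129, 131, 168, 157, 116, 120, 141, 112, 111]
t=14: [198, 197, 174, 184, 200, 199, 194, 199, 200]
t=15: [118, 119, 152, 139, 112, 116, 124, 114, 111]
t=16: [200, 200, 188, 196, 199, 200, 200, 200, 200]
t=17: [111, 112, 131, 118, 113, 112, 111, 111, 111]
t=18: [200, 199, 199, 200, 200, 199, 200, 200, 200]
t=19: [111, 113, 114, 111, 111, 113, 111, 111, 111]
t=20: [200, 200, 200, 200, 200, 200, 200, 200, 200]
t=21: [111, 111, 111, 111, 111, 111, 111, 111, 111]
t=22: [200, 200, 200, 200, 200, 200, 200, 200, 200]

Answer: [200, 200, 200, 200, 200, 200, 200, 200, 200]
Key observation: The state at step 20, [200, 200, 200, 200, 200, 200, 200, 200, 200], reappears at step 22: the system is in a cycle of period 2 from step 20 on.  Therefore the state at step 1844 equals the state at step 20 + ((1844 - 20) mod 2) = 20, which is [200, 200, 200, 200, 200, 200, 200, 200, 200].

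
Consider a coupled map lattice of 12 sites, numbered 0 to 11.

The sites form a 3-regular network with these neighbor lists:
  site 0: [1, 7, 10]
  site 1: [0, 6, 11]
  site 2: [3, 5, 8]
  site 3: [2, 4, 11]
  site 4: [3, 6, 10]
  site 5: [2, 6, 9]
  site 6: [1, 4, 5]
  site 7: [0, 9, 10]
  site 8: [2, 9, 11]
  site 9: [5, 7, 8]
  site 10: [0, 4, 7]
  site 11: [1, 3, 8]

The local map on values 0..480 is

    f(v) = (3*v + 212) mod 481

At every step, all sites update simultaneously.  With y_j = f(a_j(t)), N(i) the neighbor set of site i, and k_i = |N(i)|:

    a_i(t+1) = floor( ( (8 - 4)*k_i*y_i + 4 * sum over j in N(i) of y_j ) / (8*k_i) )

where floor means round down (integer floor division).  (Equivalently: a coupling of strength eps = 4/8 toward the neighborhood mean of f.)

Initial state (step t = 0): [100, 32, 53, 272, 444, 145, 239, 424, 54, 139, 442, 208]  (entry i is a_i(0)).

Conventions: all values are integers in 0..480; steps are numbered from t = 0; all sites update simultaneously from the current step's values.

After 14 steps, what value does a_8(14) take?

Answer: a_8(14) = 343

Derivation:
t=0: [100, 32, 53, 272, 444, 145, 239, 424, 54, 139, 442, 208]
t=1: [89, 293, 286, 170, 152, 244, 319, 66, 332, 170, 76, 302]
t=2: [402, 204, 212, 195, 241, 324, 233, 398, 207, 307, 399, 180]
t=3: [433, 364, 331, 340, 425, 272, 384, 401, 310, 255, 449, 304]
t=4: [185, 276, 207, 209, 153, 143, 276, 259, 160, 124, 152, 213]
t=5: [191, 161, 297, 331, 198, 168, 110, 109, 243, 117, 177, 292]
t=6: [241, 188, 226, 220, 256, 164, 159, 137, 288, 166, 245, 215]
t=7: [377, 320, 325, 329, 186, 252, 193, 262, 226, 194, 335, 321]
t=8: [274, 255, 221, 239, 278, 144, 239, 176, 329, 231, 245, 249]
t=9: [159, 173, 338, 383, 269, 292, 267, 289, 334, 321, 302, 355]
t=10: [191, 220, 261, 305, 129, 151, 97, 154, 258, 189, 141, 307]
t=11: [275, 278, 78, 136, 115, 150, 126, 222, 95, 215, 179, 182]
t=12: [162, 118, 279, 202, 124, 245, 111, 318, 191, 287, 225, 178]
t=13: [224, 133, 228, 244, 186, 276, 141, 224, 229, 217, 290, 253]
t=14: [310, 159, 367, 350, 267, 197, 159, 352, 343, 340, 242, 173]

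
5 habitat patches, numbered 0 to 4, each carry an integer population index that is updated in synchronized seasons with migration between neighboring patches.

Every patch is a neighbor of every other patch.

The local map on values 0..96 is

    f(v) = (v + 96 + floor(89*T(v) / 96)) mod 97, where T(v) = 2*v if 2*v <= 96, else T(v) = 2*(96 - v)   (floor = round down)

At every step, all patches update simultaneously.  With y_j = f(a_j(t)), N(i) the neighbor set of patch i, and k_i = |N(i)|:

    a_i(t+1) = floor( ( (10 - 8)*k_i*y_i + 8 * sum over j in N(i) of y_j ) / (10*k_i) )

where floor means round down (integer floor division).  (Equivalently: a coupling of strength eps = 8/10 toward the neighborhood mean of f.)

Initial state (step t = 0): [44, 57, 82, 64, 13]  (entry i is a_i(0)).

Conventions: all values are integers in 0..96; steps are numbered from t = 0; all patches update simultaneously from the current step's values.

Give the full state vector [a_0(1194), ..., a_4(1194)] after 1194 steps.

Answer: [50, 50, 50, 50, 50]
Key observation: The state at step 8, [7, 7, 7, 7, 7], reappears at step 12: the system is in a cycle of period 4 from step 8 on.  Therefore the state at step 1194 equals the state at step 8 + ((1194 - 8) mod 4) = 10, which is [50, 50, 50, 50, 50].

Derivation:
t=0: [44, 57, 82, 64, 13]
t=1: [25, 25, 25, 25, 25]
t=2: [70, 70, 70, 70, 70]
t=3: [20, 20, 20, 20, 20]
t=4: [56, 56, 56, 56, 56]
t=5: [32, 32, 32, 32, 32]
t=6: [90, 90, 90, 90, 90]
t=7: [3, 3, 3, 3, 3]
t=8: [7, 7, 7, 7, 7]
t=9: [18, 18, 18, 18, 18]
t=10: [50, 50, 50, 50, 50]
t=11: [37, 37, 37, 37, 37]
t=12: [7, 7, 7, 7, 7]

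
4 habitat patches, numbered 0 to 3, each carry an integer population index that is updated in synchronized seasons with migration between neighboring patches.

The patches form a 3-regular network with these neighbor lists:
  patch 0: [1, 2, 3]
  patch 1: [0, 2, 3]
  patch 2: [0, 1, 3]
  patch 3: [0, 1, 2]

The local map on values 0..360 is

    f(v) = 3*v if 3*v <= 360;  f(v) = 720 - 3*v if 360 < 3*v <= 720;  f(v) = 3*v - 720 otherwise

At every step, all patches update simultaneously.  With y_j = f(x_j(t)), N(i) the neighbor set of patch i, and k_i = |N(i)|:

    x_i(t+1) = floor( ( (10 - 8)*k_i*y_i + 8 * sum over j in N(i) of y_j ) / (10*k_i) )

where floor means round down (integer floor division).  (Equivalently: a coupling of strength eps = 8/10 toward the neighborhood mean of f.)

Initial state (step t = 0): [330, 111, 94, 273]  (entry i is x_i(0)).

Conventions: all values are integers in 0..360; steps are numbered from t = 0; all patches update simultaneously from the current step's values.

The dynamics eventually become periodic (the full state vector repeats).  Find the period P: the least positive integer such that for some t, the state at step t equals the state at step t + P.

Answer: 4
Key observation: The state at step 6, [162, 162, 162, 162], reappears at step 10 — and no state repeats earlier — so the cycle the system enters has period 4.

Derivation:
t=0: [330, 111, 94, 273]
t=1: [244, 240, 243, 255]
t=2: [16, 17, 17, 14]
t=3: [48, 47, 47, 48]
t=4: [142, 142, 142, 142]
t=5: [294, 294, 294, 294]
t=6: [162, 162, 162, 162]
t=7: [234, 234, 234, 234]
t=8: [18, 18, 18, 18]
t=9: [54, 54, 54, 54]
t=10: [162, 162, 162, 162]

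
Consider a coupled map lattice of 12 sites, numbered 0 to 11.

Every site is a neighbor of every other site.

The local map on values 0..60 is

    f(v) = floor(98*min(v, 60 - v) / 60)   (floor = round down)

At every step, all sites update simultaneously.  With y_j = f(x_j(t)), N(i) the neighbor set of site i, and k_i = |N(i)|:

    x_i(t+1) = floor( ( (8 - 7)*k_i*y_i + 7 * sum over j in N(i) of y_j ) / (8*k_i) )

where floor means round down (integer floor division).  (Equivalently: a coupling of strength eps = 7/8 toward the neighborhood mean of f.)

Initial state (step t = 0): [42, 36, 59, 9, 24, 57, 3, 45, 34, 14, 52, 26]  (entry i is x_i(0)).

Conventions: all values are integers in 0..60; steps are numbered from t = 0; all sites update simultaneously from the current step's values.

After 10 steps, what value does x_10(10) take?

Simulating step by step:
t=0: [42, 36, 59, 9, 24, 57, 3, 45, 34, 14, 52, 26]
t=1: [23, 23, 21, 22, 23, 21, 21, 22, 23, 22, 22, 23]
t=2: [35, 35, 35, 35, 35, 35, 35, 35, 35, 35, 35, 35]
t=3: [40, 40, 40, 40, 40, 40, 40, 40, 40, 40, 40, 40]
t=4: [32, 32, 32, 32, 32, 32, 32, 32, 32, 32, 32, 32]
t=5: [45, 45, 45, 45, 45, 45, 45, 45, 45, 45, 45, 45]
t=6: [24, 24, 24, 24, 24, 24, 24, 24, 24, 24, 24, 24]
t=7: [39, 39, 39, 39, 39, 39, 39, 39, 39, 39, 39, 39]
t=8: [34, 34, 34, 34, 34, 34, 34, 34, 34, 34, 34, 34]
t=9: [42, 42, 42, 42, 42, 42, 42, 42, 42, 42, 42, 42]
t=10: [29, 29, 29, 29, 29, 29, 29, 29, 29, 29, 29, 29]

Answer: x_10(10) = 29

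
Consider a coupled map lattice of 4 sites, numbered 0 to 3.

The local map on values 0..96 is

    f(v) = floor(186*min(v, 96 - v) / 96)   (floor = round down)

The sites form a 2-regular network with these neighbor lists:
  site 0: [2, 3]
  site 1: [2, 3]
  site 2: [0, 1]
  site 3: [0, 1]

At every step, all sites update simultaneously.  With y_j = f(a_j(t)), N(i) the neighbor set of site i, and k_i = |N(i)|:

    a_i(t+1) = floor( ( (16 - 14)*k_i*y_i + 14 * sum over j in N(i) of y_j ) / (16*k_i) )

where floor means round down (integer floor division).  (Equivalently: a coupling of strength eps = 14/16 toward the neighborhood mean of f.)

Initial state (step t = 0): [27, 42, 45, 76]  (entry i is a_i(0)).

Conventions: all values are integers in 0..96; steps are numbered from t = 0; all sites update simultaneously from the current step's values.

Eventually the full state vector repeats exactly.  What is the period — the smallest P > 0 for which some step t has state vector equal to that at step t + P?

Simulating step by step:
t=0: [27, 42, 45, 76]
t=1: [61, 64, 69, 62]
t=2: [59, 58, 62, 64]
t=3: [64, 64, 71, 70]
t=4: [50, 50, 60, 60]
t=5: [71, 71, 86, 86]
t=6: [22, 22, 44, 44]
t=7: [79, 79, 47, 47]
t=8: [83, 83, 39, 39]
t=9: [68, 68, 31, 31]
t=10: [59, 59, 54, 54]
t=11: [79, 79, 72, 72]
t=12: [44, 44, 33, 33]
t=13: [65, 65, 82, 82]
t=14: [31, 31, 55, 55]
t=15: [76, 76, 62, 62]
t=16: [61, 61, 41, 41]
t=17: [77, 77, 68, 68]
t=18: [51, 51, 38, 38]
t=19: [74, 74, 85, 85]
t=20: [23, 23, 39, 39]
t=21: [71, 71, 47, 47]
t=22: [85, 85, 53, 53]
t=23: [75, 75, 28, 28]
t=24: [52, 52, 41, 41]
t=25: [79, 79, 84, 84]
t=26: [24, 24, 30, 30]
t=27: [56, 56, 47, 47]
t=28: [89, 89, 78, 78]
t=29: [31, 31, 15, 15]
t=30: [32, 32, 56, 56]
t=31: [75, 75, 63, 63]
t=32: [60, 60, 42, 42]
t=33: [79, 79, 70, 70]
t=34: [47, 47, 34, 34]
t=35: [68, 68, 87, 87]
t=36: [21, 21, 49, 49]
t=37: [84, 84, 46, 46]
t=38: [80, 80, 31, 31]
t=39: [56, 56, 34, 34]
t=40: [66, 66, 75, 75]
t=41: [42, 42, 55, 55]
t=42: [79, 79, 80, 80]
t=43: [31, 31, 31, 31]
t=44: [60, 60, 60, 60]
t=45: [69, 69, 69, 69]
t=46: [52, 52, 52, 52]
t=47: [85, 85, 85, 85]
t=48: [21, 21, 21, 21]
t=49: [40, 40, 40, 40]
t=50: [77, 77, 77, 77]
t=51: [36, 36, 36, 36]
t=52: [69, 69, 69, 69]

Answer: 7
Key observation: The state at step 45, [69, 69, 69, 69], reappears at step 52 — and no state repeats earlier — so the cycle the system enters has period 7.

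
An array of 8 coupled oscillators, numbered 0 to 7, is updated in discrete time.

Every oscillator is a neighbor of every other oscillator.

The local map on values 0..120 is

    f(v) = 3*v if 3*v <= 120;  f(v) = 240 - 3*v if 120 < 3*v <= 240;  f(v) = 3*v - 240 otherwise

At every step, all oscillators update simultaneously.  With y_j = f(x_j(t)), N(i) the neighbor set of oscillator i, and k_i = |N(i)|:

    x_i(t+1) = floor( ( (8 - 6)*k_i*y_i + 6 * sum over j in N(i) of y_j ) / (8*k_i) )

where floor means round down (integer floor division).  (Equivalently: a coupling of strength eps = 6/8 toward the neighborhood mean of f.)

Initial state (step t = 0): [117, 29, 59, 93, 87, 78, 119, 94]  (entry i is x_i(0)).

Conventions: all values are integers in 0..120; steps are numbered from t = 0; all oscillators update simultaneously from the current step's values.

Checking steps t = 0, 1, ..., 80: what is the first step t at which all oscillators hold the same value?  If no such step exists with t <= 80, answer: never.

Simulating step by step:
t=0: [117, 29, 59, 93, 87, 78, 119, 94]  (not all equal)
t=1: [67, 64, 61, 57, 55, 52, 68, 58]  (not all equal)
t=2: [56, 57, 58, 60, 61, 62, 55, 60]  (not all equal)
t=3: [65, 64, 64, 63, 63, 62, 65, 63]  (not all equal)
t=4: [48, 48, 48, 49, 49, 49, 48, 49]  (not all equal)
t=5: [94, 94, 94, 94, 94, 94, 94, 94]  (all equal)

Answer: 5
Key observation: Synchronization is absorbing here: once all oscillators are equal they stay equal, and step 5 is the first all-equal step.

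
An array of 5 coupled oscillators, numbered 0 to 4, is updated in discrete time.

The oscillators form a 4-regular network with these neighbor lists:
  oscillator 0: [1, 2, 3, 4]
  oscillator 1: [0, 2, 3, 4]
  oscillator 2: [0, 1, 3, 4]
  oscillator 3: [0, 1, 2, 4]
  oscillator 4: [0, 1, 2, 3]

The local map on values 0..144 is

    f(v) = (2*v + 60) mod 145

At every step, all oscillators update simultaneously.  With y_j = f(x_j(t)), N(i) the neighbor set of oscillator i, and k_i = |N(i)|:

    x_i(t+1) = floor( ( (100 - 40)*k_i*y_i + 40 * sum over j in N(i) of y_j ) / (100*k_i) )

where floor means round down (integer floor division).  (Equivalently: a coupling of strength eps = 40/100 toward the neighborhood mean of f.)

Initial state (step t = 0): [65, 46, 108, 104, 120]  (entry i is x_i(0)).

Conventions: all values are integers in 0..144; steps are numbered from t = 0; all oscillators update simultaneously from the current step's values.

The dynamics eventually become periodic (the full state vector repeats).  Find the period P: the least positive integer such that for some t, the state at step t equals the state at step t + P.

Simulating step by step:
t=0: [65, 46, 108, 104, 120]
t=1: [54, 35, 97, 93, 36]
t=2: [61, 114, 104, 100, 115]
t=3: [60, 113, 103, 99, 41]
t=4: [72, 125, 115, 111, 126]
t=5: [53, 33, 23, 92, 34]
t=6: [58, 111, 101, 97, 112]
t=7: [68, 121, 111, 107, 122]
t=8: [59, 40, 102, 98, 41]
t=9: [71, 124, 114, 110, 125]
t=10: [65, 46, 108, 104, 47]
t=11: [54, 35, 97, 93, 36]

Answer: 10
Key observation: The state at step 1, [54, 35, 97, 93, 36], reappears at step 11 — and no state repeats earlier — so the cycle the system enters has period 10.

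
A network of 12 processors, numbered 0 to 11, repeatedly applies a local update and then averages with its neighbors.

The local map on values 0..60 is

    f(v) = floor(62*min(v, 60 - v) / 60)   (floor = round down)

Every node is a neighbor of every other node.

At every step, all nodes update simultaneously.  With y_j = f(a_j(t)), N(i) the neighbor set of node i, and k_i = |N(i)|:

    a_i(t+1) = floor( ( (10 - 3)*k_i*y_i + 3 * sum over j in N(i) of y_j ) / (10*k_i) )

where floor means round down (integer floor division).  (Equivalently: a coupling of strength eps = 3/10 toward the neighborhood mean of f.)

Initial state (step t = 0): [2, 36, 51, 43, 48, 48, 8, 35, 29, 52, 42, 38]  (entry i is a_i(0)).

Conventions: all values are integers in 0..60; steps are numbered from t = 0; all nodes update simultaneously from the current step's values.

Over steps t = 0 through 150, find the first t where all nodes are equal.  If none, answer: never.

Answer: 9
Key observation: Synchronization is absorbing here: once all nodes are equal they stay equal, and step 9 is the first all-equal step.

Derivation:
t=0: [2, 36, 51, 43, 48, 48, 8, 35, 29, 52, 42, 38]  (not all equal)
t=1: [6, 21, 11, 16, 13, 13, 10, 21, 24, 10, 17, 19]  (not all equal)
t=2: [8, 19, 12, 15, 13, 13, 11, 19, 21, 11, 16, 17]  (not all equal)
t=3: [10, 17, 12, 14, 13, 13, 12, 17, 18, 12, 15, 16]  (not all equal)
t=4: [11, 16, 12, 14, 13, 13, 12, 16, 16, 12, 14, 15]  (not all equal)
t=5: [11, 15, 12, 13, 13, 13, 12, 15, 15, 12, 13, 14]  (not all equal)
t=6: [11, 14, 12, 13, 13, 13, 12, 14, 14, 12, 13, 13]  (not all equal)
t=7: [11, 13, 12, 12, 12, 12, 12, 13, 13, 12, 12, 12]  (not all equal)
t=8: [11, 12, 12, 12, 12, 12, 12, 12, 12, 12, 12, 12]  (not all equal)
t=9: [11, 11, 11, 11, 11, 11, 11, 11, 11, 11, 11, 11]  (all equal)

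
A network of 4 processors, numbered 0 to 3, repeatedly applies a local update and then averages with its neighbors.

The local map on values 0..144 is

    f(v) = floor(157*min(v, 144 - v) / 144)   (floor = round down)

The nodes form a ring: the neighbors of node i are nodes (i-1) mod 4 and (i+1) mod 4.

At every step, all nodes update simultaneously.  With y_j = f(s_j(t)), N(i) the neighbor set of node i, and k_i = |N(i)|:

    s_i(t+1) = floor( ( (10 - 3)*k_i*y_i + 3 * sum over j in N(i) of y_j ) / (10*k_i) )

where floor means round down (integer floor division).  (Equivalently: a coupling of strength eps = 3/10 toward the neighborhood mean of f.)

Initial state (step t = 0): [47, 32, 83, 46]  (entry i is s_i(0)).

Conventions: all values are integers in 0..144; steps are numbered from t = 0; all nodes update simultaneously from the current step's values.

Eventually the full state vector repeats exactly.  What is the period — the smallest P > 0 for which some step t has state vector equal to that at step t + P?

Answer: 2
Key observation: The state at step 8, [74, 74, 74, 74], reappears at step 10 — and no state repeats earlier — so the cycle the system enters has period 2.

Derivation:
t=0: [47, 32, 83, 46]
t=1: [48, 41, 58, 52]
t=2: [51, 48, 59, 56]
t=3: [55, 54, 61, 60]
t=4: [59, 59, 64, 64]
t=5: [64, 64, 68, 68]
t=6: [69, 69, 73, 73]
t=7: [75, 75, 76, 76]
t=8: [74, 74, 74, 74]
t=9: [76, 76, 76, 76]
t=10: [74, 74, 74, 74]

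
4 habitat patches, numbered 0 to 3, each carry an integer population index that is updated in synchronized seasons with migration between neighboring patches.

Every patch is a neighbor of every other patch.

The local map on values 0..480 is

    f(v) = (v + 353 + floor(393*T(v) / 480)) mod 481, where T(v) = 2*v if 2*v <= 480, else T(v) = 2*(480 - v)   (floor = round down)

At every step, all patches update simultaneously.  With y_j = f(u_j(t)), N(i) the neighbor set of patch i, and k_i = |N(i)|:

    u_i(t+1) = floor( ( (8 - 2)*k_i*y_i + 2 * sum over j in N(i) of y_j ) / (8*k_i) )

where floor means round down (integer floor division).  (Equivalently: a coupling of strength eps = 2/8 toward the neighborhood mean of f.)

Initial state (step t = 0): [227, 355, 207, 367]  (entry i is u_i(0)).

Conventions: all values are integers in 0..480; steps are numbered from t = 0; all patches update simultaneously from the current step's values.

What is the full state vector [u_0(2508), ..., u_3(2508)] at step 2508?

Simulating step by step:
t=0: [227, 355, 207, 367]
t=1: [458, 432, 423, 427]
t=2: [370, 381, 385, 383]
t=3: [419, 415, 413, 413]
t=4: [390, 392, 393, 393]
t=5: [408, 407, 407, 407]
t=6: [397, 397, 397, 397]
t=7: [404, 404, 404, 404]
t=8: [400, 400, 400, 400]
t=9: [403, 403, 403, 403]
t=10: [401, 401, 401, 401]
t=11: [402, 402, 402, 402]
t=12: [401, 401, 401, 401]

Answer: [401, 401, 401, 401]
Key observation: The state at step 10, [401, 401, 401, 401], reappears at step 12: the system is in a cycle of period 2 from step 10 on.  Therefore the state at step 2508 equals the state at step 10 + ((2508 - 10) mod 2) = 10, which is [401, 401, 401, 401].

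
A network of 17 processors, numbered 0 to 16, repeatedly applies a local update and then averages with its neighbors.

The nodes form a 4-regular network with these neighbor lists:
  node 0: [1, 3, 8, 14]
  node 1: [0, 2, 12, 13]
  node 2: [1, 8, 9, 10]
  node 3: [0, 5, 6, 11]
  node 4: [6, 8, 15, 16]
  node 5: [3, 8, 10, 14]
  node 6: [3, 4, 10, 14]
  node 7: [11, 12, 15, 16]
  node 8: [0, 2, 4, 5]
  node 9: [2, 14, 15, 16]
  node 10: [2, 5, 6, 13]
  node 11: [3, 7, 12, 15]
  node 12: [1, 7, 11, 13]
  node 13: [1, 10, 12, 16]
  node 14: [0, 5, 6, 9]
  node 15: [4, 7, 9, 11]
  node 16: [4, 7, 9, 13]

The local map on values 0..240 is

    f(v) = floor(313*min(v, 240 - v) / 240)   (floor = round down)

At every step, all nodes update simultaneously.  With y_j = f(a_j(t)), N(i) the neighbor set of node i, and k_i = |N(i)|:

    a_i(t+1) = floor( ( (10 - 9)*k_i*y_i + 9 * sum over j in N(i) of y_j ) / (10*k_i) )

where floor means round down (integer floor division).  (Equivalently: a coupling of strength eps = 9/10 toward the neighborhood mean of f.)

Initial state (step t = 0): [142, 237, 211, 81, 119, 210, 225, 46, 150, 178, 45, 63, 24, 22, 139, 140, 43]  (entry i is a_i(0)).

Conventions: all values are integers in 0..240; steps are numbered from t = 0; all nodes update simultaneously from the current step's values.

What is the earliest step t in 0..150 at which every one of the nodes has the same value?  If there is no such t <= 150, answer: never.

Answer: 18
Key observation: Synchronization is absorbing here: once all nodes are equal they stay equal, and step 18 is the first all-equal step.

Derivation:
t=0: [142, 237, 211, 81, 119, 210, 225, 46, 150, 178, 45, 63, 24, 22, 139, 140, 43]  (not all equal)
t=1: [92, 50, 61, 70, 87, 96, 102, 73, 92, 87, 33, 81, 41, 36, 72, 97, 78]  (not all equal)
t=2: [94, 73, 84, 117, 119, 90, 89, 96, 110, 101, 90, 92, 75, 63, 119, 108, 92]  (not all equal)
t=3: [134, 101, 120, 121, 132, 139, 141, 119, 127, 130, 107, 127, 104, 104, 124, 133, 122]  (not all equal)
t=4: [145, 140, 141, 138, 141, 146, 144, 144, 141, 149, 137, 146, 141, 139, 136, 145, 144]  (not all equal)
t=5: [130, 128, 127, 124, 125, 131, 131, 124, 126, 127, 127, 126, 127, 129, 123, 123, 125]  (not all equal)
t=6: [148, 145, 147, 144, 147, 148, 148, 149, 145, 149, 144, 150, 147, 146, 144, 149, 147]  (not all equal)
t=7: [123, 120, 122, 119, 120, 123, 123, 119, 120, 120, 120, 120, 120, 122, 119, 118, 119]  (not all equal)
t=8: [155, 153, 155, 153, 154, 155, 155, 155, 153, 154, 152, 154, 155, 155, 153, 155, 155]  (not all equal)
t=9: [112, 110, 112, 110, 110, 112, 112, 110, 110, 110, 110, 110, 111, 111, 110, 111, 110]  (not all equal)
t=10: [143, 144, 143, 145, 143, 143, 143, 143, 145, 143, 145, 143, 143, 143, 145, 143, 143]  (not all equal)
t=11: [123, 125, 124, 125, 125, 123, 123, 126, 125, 125, 125, 125, 125, 125, 125, 126, 126]  (not all equal)
t=12: [149, 150, 149, 151, 149, 149, 149, 148, 150, 149, 150, 148, 148, 148, 151, 148, 148]  (not all equal)
t=13: [116, 118, 117, 118, 118, 116, 116, 119, 117, 118, 118, 118, 118, 118, 117, 118, 118]  (not all equal)
t=14: [152, 152, 152, 151, 152, 152, 152, 153, 151, 152, 151, 153, 153, 153, 151, 153, 153]  (not all equal)
t=15: [115, 113, 114, 113, 114, 115, 115, 113, 114, 114, 113, 113, 113, 113, 114, 113, 113]  (not all equal)
t=16: [147, 147, 147, 148, 147, 147, 147, 147, 148, 147, 148, 147, 147, 147, 148, 147, 147]  (not all equal)
t=17: [119, 121, 120, 120, 120, 119, 119, 121, 120, 120, 120, 120, 121, 120, 120, 121, 121]  (not all equal)
t=18: [155, 155, 155, 155, 155, 155, 155, 155, 155, 155, 155, 155, 155, 155, 155, 155, 155]  (all equal)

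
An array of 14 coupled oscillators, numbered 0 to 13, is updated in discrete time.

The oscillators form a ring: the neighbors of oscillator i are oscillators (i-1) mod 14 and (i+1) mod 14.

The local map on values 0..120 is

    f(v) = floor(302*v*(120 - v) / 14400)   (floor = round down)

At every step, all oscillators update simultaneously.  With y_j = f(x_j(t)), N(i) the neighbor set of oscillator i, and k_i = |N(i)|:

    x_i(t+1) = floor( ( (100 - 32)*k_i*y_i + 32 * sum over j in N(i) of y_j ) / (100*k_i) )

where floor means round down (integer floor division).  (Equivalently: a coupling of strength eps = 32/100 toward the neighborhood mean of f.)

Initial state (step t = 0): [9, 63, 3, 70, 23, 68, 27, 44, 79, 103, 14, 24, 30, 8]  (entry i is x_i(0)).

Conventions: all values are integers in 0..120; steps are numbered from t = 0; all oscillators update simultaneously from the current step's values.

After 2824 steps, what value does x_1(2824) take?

Answer: x_1(2824) = 72
Key observation: The state at step 5, [72, 72, 72, 72, 72, 72, 72, 72, 72, 72, 72, 72, 72, 72], reappears at step 6: the system is in a cycle of period 1 from step 5 on.  Therefore the state at step 2824 equals the state at step 5 + ((2824 - 5) mod 1) = 5, which is [72, 72, 72, 72, 72, 72, 72, 72, 72, 72, 72, 72, 72, 72].

Derivation:
t=0: [9, 63, 3, 70, 23, 68, 27, 44, 79, 103, 14, 24, 30, 8]
t=1: [28, 55, 28, 58, 54, 66, 58, 66, 62, 40, 34, 46, 48, 24]
t=2: [56, 67, 60, 71, 74, 74, 74, 74, 73, 67, 63, 69, 68, 52]
t=3: [74, 74, 74, 72, 71, 71, 71, 71, 71, 73, 74, 73, 73, 74]
t=4: [71, 71, 71, 71, 72, 72, 72, 72, 71, 71, 71, 71, 71, 71]
t=5: [72, 72, 72, 72, 72, 72, 72, 72, 72, 72, 72, 72, 72, 72]
t=6: [72, 72, 72, 72, 72, 72, 72, 72, 72, 72, 72, 72, 72, 72]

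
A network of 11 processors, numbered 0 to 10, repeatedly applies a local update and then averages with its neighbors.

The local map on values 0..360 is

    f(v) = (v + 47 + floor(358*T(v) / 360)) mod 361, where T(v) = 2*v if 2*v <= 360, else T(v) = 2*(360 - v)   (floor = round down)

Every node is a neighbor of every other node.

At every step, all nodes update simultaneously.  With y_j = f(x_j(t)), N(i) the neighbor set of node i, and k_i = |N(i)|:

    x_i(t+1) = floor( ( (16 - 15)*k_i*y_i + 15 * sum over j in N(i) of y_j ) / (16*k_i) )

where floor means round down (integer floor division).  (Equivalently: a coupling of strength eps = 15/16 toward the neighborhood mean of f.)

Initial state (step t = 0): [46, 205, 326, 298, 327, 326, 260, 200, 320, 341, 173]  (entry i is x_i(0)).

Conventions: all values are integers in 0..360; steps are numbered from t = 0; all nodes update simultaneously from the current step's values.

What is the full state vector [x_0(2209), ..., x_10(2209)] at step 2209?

Simulating step by step:
t=0: [46, 205, 326, 298, 327, 326, 260, 200, 320, 341, 173]
t=1: [127, 127, 131, 130, 131, 131, 129, 127, 131, 131, 127]
t=2: [72, 72, 71, 71, 71, 71, 71, 72, 71, 71, 72]
t=3: [260, 260, 260, 260, 260, 260, 260, 260, 260, 260, 260]
t=4: [144, 144, 144, 144, 144, 144, 144, 144, 144, 144, 144]
t=5: [116, 116, 116, 116, 116, 116, 116, 116, 116, 116, 116]
t=6: [32, 32, 32, 32, 32, 32, 32, 32, 32, 32, 32]
t=7: [142, 142, 142, 142, 142, 142, 142, 142, 142, 142, 142]
t=8: [110, 110, 110, 110, 110, 110, 110, 110, 110, 110, 110]
t=9: [14, 14, 14, 14, 14, 14, 14, 14, 14, 14, 14]
t=10: [88, 88, 88, 88, 88, 88, 88, 88, 88, 88, 88]
t=11: [310, 310, 310, 310, 310, 310, 310, 310, 310, 310, 310]
t=12: [95, 95, 95, 95, 95, 95, 95, 95, 95, 95, 95]
t=13: [330, 330, 330, 330, 330, 330, 330, 330, 330, 330, 330]
t=14: [75, 75, 75, 75, 75, 75, 75, 75, 75, 75, 75]
t=15: [271, 271, 271, 271, 271, 271, 271, 271, 271, 271, 271]
t=16: [134, 134, 134, 134, 134, 134, 134, 134, 134, 134, 134]
t=17: [86, 86, 86, 86, 86, 86, 86, 86, 86, 86, 86]
t=18: [304, 304, 304, 304, 304, 304, 304, 304, 304, 304, 304]
t=19: [101, 101, 101, 101, 101, 101, 101, 101, 101, 101, 101]
t=20: [348, 348, 348, 348, 348, 348, 348, 348, 348, 348, 348]
t=21: [57, 57, 57, 57, 57, 57, 57, 57, 57, 57, 57]
t=22: [217, 217, 217, 217, 217, 217, 217, 217, 217, 217, 217]
t=23: [187, 187, 187, 187, 187, 187, 187, 187, 187, 187, 187]
t=24: [217, 217, 217, 217, 217, 217, 217, 217, 217, 217, 217]

Answer: [187, 187, 187, 187, 187, 187, 187, 187, 187, 187, 187]
Key observation: The state at step 22, [217, 217, 217, 217, 217, 217, 217, 217, 217, 217, 217], reappears at step 24: the system is in a cycle of period 2 from step 22 on.  Therefore the state at step 2209 equals the state at step 22 + ((2209 - 22) mod 2) = 23, which is [187, 187, 187, 187, 187, 187, 187, 187, 187, 187, 187].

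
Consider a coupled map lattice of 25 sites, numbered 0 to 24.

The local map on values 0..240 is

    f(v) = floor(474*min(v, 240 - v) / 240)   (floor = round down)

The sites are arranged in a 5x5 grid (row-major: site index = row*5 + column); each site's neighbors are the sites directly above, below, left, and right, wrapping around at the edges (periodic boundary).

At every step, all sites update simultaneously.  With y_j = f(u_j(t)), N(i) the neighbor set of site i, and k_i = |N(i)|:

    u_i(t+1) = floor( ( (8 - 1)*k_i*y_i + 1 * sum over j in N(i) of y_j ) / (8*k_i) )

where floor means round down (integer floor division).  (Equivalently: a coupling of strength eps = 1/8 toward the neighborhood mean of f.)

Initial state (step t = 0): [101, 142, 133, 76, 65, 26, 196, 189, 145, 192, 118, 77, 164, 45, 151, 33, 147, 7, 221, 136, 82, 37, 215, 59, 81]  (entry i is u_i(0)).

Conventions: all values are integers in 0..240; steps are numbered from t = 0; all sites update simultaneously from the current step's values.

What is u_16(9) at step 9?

Simulating step by step:
t=0: [101, 142, 133, 76, 65, 26, 196, 189, 145, 192, 118, 77, 164, 45, 151, 33, 147, 7, 221, 136, 82, 37, 215, 59, 81]
t=1: [190, 186, 200, 151, 130, 63, 90, 107, 177, 99, 217, 153, 142, 94, 172, 81, 169, 24, 45, 193, 156, 82, 55, 113, 158]
t=2: [104, 108, 87, 173, 209, 124, 174, 202, 132, 189, 57, 166, 188, 178, 133, 152, 139, 57, 94, 97, 162, 157, 110, 211, 162]
t=3: [199, 207, 169, 131, 71, 217, 134, 84, 199, 109, 121, 144, 103, 128, 201, 171, 192, 119, 176, 189, 156, 167, 205, 71, 149]
t=4: [82, 74, 138, 203, 144, 62, 197, 164, 95, 198, 219, 188, 202, 208, 91, 137, 104, 221, 132, 103, 161, 138, 80, 140, 173]
t=5: [160, 147, 192, 88, 179, 118, 89, 148, 175, 92, 54, 101, 76, 75, 168, 196, 196, 52, 202, 200, 158, 196, 158, 190, 138]
t=6: [160, 176, 104, 165, 127, 223, 178, 175, 133, 177, 113, 190, 150, 144, 140, 88, 90, 104, 78, 84, 157, 93, 152, 104, 190]
t=7: [155, 131, 197, 155, 211, 48, 118, 134, 203, 129, 210, 107, 174, 188, 194, 174, 175, 200, 158, 163, 161, 180, 176, 197, 109]
t=8: [162, 206, 95, 155, 73, 103, 226, 199, 85, 201, 68, 201, 132, 103, 95, 129, 128, 86, 153, 151, 156, 122, 121, 94, 202]
t=9: [152, 77, 180, 167, 140, 189, 36, 88, 162, 89, 138, 85, 202, 200, 182, 213, 215, 174, 172, 173, 165, 225, 229, 182, 86]

Answer: u_16(9) = 215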